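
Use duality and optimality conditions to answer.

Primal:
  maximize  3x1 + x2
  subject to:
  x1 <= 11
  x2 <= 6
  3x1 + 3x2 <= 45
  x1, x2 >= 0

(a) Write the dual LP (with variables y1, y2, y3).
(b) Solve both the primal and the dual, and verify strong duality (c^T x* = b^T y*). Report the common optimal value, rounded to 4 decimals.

The standard primal-dual pair for 'max c^T x s.t. A x <= b, x >= 0' is:
  Dual:  min b^T y  s.t.  A^T y >= c,  y >= 0.

So the dual LP is:
  minimize  11y1 + 6y2 + 45y3
  subject to:
    y1 + 3y3 >= 3
    y2 + 3y3 >= 1
    y1, y2, y3 >= 0

Solving the primal: x* = (11, 4).
  primal value c^T x* = 37.
Solving the dual: y* = (2, 0, 0.3333).
  dual value b^T y* = 37.
Strong duality: c^T x* = b^T y*. Confirmed.

37


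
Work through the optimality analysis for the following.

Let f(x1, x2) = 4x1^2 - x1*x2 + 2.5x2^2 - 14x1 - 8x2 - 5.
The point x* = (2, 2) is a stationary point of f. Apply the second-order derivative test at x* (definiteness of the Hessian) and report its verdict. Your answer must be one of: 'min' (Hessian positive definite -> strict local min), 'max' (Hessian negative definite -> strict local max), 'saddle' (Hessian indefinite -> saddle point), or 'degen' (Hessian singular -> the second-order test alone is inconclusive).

Compute the Hessian H = grad^2 f:
  H = [[8, -1], [-1, 5]]
Verify stationarity: grad f(x*) = H x* + g = (0, 0).
Eigenvalues of H: 4.6972, 8.3028.
Both eigenvalues > 0, so H is positive definite -> x* is a strict local min.

min


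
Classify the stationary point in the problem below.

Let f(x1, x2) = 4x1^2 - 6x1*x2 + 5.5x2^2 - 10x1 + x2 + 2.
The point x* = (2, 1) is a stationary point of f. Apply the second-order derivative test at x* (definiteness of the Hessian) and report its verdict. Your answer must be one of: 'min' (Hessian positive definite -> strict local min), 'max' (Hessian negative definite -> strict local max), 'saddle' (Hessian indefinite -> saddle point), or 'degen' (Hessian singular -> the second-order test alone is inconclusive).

Compute the Hessian H = grad^2 f:
  H = [[8, -6], [-6, 11]]
Verify stationarity: grad f(x*) = H x* + g = (0, 0).
Eigenvalues of H: 3.3153, 15.6847.
Both eigenvalues > 0, so H is positive definite -> x* is a strict local min.

min


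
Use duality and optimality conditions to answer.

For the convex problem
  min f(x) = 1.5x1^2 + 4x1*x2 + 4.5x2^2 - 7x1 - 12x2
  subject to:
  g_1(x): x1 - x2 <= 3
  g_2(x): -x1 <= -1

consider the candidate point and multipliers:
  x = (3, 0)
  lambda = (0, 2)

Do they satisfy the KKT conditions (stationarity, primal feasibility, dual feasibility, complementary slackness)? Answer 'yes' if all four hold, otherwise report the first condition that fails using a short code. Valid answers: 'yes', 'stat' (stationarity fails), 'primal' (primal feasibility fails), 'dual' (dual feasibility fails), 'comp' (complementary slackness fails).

Gradient of f: grad f(x) = Q x + c = (2, 0)
Constraint values g_i(x) = a_i^T x - b_i:
  g_1((3, 0)) = 0
  g_2((3, 0)) = -2
Stationarity residual: grad f(x) + sum_i lambda_i a_i = (0, 0)
  -> stationarity OK
Primal feasibility (all g_i <= 0): OK
Dual feasibility (all lambda_i >= 0): OK
Complementary slackness (lambda_i * g_i(x) = 0 for all i): FAILS

Verdict: the first failing condition is complementary_slackness -> comp.

comp


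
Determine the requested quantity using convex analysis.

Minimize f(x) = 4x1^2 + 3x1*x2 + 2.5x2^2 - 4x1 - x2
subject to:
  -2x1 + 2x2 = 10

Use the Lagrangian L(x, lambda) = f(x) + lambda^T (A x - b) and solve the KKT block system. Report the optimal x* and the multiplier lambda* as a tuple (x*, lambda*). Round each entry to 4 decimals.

Form the Lagrangian:
  L(x, lambda) = (1/2) x^T Q x + c^T x + lambda^T (A x - b)
Stationarity (grad_x L = 0): Q x + c + A^T lambda = 0.
Primal feasibility: A x = b.

This gives the KKT block system:
  [ Q   A^T ] [ x     ]   [-c ]
  [ A    0  ] [ lambda ] = [ b ]

Solving the linear system:
  x*      = (-1.8421, 3.1579)
  lambda* = (-4.6316)
  f(x*)   = 25.2632

x* = (-1.8421, 3.1579), lambda* = (-4.6316)


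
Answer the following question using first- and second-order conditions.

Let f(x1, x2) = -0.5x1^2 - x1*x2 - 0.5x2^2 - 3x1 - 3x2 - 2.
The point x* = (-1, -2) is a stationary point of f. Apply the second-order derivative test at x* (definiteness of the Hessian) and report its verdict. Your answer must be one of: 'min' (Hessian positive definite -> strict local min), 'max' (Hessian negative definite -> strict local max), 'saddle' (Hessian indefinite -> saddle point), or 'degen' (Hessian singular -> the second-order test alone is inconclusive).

Compute the Hessian H = grad^2 f:
  H = [[-1, -1], [-1, -1]]
Verify stationarity: grad f(x*) = H x* + g = (0, 0).
Eigenvalues of H: -2, 0.
H has a zero eigenvalue (singular; negative semidefinite but not definite), so H is neither positive definite, negative definite, nor indefinite. The second-order test alone is inconclusive -> degen.
(Indeed, f is constant along the null direction of H through x*, so x* is not a strict local extremum.)

degen


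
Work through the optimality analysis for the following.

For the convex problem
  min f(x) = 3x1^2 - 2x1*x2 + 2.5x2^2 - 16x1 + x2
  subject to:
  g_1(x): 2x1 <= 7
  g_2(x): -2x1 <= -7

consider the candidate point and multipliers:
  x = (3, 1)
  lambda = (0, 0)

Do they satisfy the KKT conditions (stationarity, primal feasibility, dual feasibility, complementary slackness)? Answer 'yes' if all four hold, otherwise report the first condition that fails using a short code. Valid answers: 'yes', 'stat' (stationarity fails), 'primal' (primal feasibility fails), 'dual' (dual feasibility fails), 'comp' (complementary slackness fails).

Gradient of f: grad f(x) = Q x + c = (0, 0)
Constraint values g_i(x) = a_i^T x - b_i:
  g_1((3, 1)) = -1
  g_2((3, 1)) = 1
Stationarity residual: grad f(x) + sum_i lambda_i a_i = (0, 0)
  -> stationarity OK
Primal feasibility (all g_i <= 0): FAILS
Dual feasibility (all lambda_i >= 0): OK
Complementary slackness (lambda_i * g_i(x) = 0 for all i): OK

Verdict: the first failing condition is primal_feasibility -> primal.

primal


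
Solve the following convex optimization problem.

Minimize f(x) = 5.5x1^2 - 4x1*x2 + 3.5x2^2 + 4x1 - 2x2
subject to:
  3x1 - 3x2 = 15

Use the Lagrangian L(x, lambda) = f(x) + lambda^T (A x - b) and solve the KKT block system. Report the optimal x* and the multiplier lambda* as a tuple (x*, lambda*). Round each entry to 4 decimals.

Form the Lagrangian:
  L(x, lambda) = (1/2) x^T Q x + c^T x + lambda^T (A x - b)
Stationarity (grad_x L = 0): Q x + c + A^T lambda = 0.
Primal feasibility: A x = b.

This gives the KKT block system:
  [ Q   A^T ] [ x     ]   [-c ]
  [ A    0  ] [ lambda ] = [ b ]

Solving the linear system:
  x*      = (1.3, -3.7)
  lambda* = (-11.0333)
  f(x*)   = 89.05

x* = (1.3, -3.7), lambda* = (-11.0333)


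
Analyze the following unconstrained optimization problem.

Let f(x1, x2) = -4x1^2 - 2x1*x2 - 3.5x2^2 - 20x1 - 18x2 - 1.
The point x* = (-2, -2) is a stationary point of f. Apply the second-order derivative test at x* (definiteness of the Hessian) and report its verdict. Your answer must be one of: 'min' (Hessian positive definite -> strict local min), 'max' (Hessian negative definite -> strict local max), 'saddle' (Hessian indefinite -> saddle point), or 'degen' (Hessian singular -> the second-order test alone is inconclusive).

Compute the Hessian H = grad^2 f:
  H = [[-8, -2], [-2, -7]]
Verify stationarity: grad f(x*) = H x* + g = (0, 0).
Eigenvalues of H: -9.5616, -5.4384.
Both eigenvalues < 0, so H is negative definite -> x* is a strict local max.

max


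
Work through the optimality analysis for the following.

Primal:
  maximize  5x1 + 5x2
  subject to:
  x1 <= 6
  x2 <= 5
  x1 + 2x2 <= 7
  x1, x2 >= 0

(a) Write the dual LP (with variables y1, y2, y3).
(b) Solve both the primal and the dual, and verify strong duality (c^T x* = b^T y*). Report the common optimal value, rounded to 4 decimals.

The standard primal-dual pair for 'max c^T x s.t. A x <= b, x >= 0' is:
  Dual:  min b^T y  s.t.  A^T y >= c,  y >= 0.

So the dual LP is:
  minimize  6y1 + 5y2 + 7y3
  subject to:
    y1 + y3 >= 5
    y2 + 2y3 >= 5
    y1, y2, y3 >= 0

Solving the primal: x* = (6, 0.5).
  primal value c^T x* = 32.5.
Solving the dual: y* = (2.5, 0, 2.5).
  dual value b^T y* = 32.5.
Strong duality: c^T x* = b^T y*. Confirmed.

32.5


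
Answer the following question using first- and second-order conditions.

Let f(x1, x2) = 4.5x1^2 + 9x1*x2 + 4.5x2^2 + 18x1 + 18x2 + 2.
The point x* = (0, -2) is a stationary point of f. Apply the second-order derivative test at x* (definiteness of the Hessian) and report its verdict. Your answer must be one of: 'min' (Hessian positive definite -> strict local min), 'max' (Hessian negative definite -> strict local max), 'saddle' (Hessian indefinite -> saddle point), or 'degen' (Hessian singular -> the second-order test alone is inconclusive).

Compute the Hessian H = grad^2 f:
  H = [[9, 9], [9, 9]]
Verify stationarity: grad f(x*) = H x* + g = (0, 0).
Eigenvalues of H: 0, 18.
H has a zero eigenvalue (singular; positive semidefinite but not definite), so H is neither positive definite, negative definite, nor indefinite. The second-order test alone is inconclusive -> degen.
(Indeed, f is constant along the null direction of H through x*, so x* is not a strict local extremum.)

degen


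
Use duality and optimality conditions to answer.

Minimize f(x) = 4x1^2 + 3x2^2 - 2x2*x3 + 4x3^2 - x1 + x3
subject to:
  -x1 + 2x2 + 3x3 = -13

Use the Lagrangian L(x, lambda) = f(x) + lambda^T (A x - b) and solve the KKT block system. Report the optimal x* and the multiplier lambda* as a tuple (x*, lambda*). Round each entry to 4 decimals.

Form the Lagrangian:
  L(x, lambda) = (1/2) x^T Q x + c^T x + lambda^T (A x - b)
Stationarity (grad_x L = 0): Q x + c + A^T lambda = 0.
Primal feasibility: A x = b.

This gives the KKT block system:
  [ Q   A^T ] [ x     ]   [-c ]
  [ A    0  ] [ lambda ] = [ b ]

Solving the linear system:
  x*      = (0.7143, -2.4026, -2.4935)
  lambda* = (4.7143)
  f(x*)   = 29.039

x* = (0.7143, -2.4026, -2.4935), lambda* = (4.7143)


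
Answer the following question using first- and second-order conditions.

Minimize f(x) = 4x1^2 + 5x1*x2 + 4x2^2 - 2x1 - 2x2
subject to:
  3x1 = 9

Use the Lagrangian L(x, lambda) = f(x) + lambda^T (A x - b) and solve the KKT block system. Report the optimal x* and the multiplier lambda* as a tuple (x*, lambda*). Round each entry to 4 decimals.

Form the Lagrangian:
  L(x, lambda) = (1/2) x^T Q x + c^T x + lambda^T (A x - b)
Stationarity (grad_x L = 0): Q x + c + A^T lambda = 0.
Primal feasibility: A x = b.

This gives the KKT block system:
  [ Q   A^T ] [ x     ]   [-c ]
  [ A    0  ] [ lambda ] = [ b ]

Solving the linear system:
  x*      = (3, -1.625)
  lambda* = (-4.625)
  f(x*)   = 19.4375

x* = (3, -1.625), lambda* = (-4.625)


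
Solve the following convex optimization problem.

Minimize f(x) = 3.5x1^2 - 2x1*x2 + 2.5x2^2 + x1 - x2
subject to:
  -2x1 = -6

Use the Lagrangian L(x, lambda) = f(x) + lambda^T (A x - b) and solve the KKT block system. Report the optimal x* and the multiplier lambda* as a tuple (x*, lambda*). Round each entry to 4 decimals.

Form the Lagrangian:
  L(x, lambda) = (1/2) x^T Q x + c^T x + lambda^T (A x - b)
Stationarity (grad_x L = 0): Q x + c + A^T lambda = 0.
Primal feasibility: A x = b.

This gives the KKT block system:
  [ Q   A^T ] [ x     ]   [-c ]
  [ A    0  ] [ lambda ] = [ b ]

Solving the linear system:
  x*      = (3, 1.4)
  lambda* = (9.6)
  f(x*)   = 29.6

x* = (3, 1.4), lambda* = (9.6)


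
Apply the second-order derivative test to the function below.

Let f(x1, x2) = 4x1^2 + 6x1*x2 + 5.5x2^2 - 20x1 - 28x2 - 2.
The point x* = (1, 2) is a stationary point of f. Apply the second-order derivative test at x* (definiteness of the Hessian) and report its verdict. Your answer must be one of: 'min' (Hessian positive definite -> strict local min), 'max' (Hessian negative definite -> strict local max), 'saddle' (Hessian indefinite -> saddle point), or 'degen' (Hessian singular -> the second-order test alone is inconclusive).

Compute the Hessian H = grad^2 f:
  H = [[8, 6], [6, 11]]
Verify stationarity: grad f(x*) = H x* + g = (0, 0).
Eigenvalues of H: 3.3153, 15.6847.
Both eigenvalues > 0, so H is positive definite -> x* is a strict local min.

min


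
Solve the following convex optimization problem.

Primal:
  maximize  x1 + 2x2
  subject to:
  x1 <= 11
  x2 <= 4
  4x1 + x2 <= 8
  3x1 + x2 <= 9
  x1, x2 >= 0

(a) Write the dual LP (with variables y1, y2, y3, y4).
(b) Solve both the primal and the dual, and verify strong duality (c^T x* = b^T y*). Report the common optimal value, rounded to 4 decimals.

The standard primal-dual pair for 'max c^T x s.t. A x <= b, x >= 0' is:
  Dual:  min b^T y  s.t.  A^T y >= c,  y >= 0.

So the dual LP is:
  minimize  11y1 + 4y2 + 8y3 + 9y4
  subject to:
    y1 + 4y3 + 3y4 >= 1
    y2 + y3 + y4 >= 2
    y1, y2, y3, y4 >= 0

Solving the primal: x* = (1, 4).
  primal value c^T x* = 9.
Solving the dual: y* = (0, 1.75, 0.25, 0).
  dual value b^T y* = 9.
Strong duality: c^T x* = b^T y*. Confirmed.

9


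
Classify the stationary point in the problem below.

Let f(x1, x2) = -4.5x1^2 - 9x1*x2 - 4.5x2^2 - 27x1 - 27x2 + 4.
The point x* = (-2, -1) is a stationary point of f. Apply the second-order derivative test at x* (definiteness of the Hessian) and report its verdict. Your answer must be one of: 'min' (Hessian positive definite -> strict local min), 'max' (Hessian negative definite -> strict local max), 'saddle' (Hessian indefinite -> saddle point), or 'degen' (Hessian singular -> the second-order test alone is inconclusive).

Compute the Hessian H = grad^2 f:
  H = [[-9, -9], [-9, -9]]
Verify stationarity: grad f(x*) = H x* + g = (0, 0).
Eigenvalues of H: -18, 0.
H has a zero eigenvalue (singular; negative semidefinite but not definite), so H is neither positive definite, negative definite, nor indefinite. The second-order test alone is inconclusive -> degen.
(Indeed, f is constant along the null direction of H through x*, so x* is not a strict local extremum.)

degen


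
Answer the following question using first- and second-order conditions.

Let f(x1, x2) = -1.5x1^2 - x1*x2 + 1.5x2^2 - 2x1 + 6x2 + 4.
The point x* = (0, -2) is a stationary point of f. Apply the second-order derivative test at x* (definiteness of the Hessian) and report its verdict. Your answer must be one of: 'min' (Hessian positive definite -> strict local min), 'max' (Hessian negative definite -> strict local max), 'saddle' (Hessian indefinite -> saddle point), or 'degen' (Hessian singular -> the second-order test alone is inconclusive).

Compute the Hessian H = grad^2 f:
  H = [[-3, -1], [-1, 3]]
Verify stationarity: grad f(x*) = H x* + g = (0, 0).
Eigenvalues of H: -3.1623, 3.1623.
Eigenvalues have mixed signs, so H is indefinite -> x* is a saddle point.

saddle


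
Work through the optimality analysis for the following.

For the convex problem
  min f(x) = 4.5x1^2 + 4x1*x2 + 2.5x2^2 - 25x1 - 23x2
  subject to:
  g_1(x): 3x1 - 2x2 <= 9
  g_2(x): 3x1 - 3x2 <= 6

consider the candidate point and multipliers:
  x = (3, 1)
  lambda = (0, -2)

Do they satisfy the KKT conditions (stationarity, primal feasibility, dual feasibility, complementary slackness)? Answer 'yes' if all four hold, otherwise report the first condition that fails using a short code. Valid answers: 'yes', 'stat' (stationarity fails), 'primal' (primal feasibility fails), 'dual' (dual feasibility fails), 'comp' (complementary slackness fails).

Gradient of f: grad f(x) = Q x + c = (6, -6)
Constraint values g_i(x) = a_i^T x - b_i:
  g_1((3, 1)) = -2
  g_2((3, 1)) = 0
Stationarity residual: grad f(x) + sum_i lambda_i a_i = (0, 0)
  -> stationarity OK
Primal feasibility (all g_i <= 0): OK
Dual feasibility (all lambda_i >= 0): FAILS
Complementary slackness (lambda_i * g_i(x) = 0 for all i): OK

Verdict: the first failing condition is dual_feasibility -> dual.

dual


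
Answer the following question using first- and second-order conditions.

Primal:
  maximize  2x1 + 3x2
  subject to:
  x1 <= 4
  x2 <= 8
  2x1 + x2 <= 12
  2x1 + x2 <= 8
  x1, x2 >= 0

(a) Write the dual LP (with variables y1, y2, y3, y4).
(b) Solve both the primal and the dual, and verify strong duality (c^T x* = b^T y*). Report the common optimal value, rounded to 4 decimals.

The standard primal-dual pair for 'max c^T x s.t. A x <= b, x >= 0' is:
  Dual:  min b^T y  s.t.  A^T y >= c,  y >= 0.

So the dual LP is:
  minimize  4y1 + 8y2 + 12y3 + 8y4
  subject to:
    y1 + 2y3 + 2y4 >= 2
    y2 + y3 + y4 >= 3
    y1, y2, y3, y4 >= 0

Solving the primal: x* = (0, 8).
  primal value c^T x* = 24.
Solving the dual: y* = (0, 0, 0, 3).
  dual value b^T y* = 24.
Strong duality: c^T x* = b^T y*. Confirmed.

24


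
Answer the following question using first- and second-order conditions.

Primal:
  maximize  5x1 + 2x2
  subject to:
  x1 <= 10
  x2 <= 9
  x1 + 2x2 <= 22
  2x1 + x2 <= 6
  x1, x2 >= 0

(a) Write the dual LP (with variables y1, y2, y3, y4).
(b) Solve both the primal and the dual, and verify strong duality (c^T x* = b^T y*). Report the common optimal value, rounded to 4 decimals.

The standard primal-dual pair for 'max c^T x s.t. A x <= b, x >= 0' is:
  Dual:  min b^T y  s.t.  A^T y >= c,  y >= 0.

So the dual LP is:
  minimize  10y1 + 9y2 + 22y3 + 6y4
  subject to:
    y1 + y3 + 2y4 >= 5
    y2 + 2y3 + y4 >= 2
    y1, y2, y3, y4 >= 0

Solving the primal: x* = (3, 0).
  primal value c^T x* = 15.
Solving the dual: y* = (0, 0, 0, 2.5).
  dual value b^T y* = 15.
Strong duality: c^T x* = b^T y*. Confirmed.

15


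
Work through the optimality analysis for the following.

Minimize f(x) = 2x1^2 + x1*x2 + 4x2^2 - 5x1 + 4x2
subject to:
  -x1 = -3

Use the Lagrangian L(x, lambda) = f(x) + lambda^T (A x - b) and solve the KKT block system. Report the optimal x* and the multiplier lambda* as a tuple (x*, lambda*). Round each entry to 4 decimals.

Form the Lagrangian:
  L(x, lambda) = (1/2) x^T Q x + c^T x + lambda^T (A x - b)
Stationarity (grad_x L = 0): Q x + c + A^T lambda = 0.
Primal feasibility: A x = b.

This gives the KKT block system:
  [ Q   A^T ] [ x     ]   [-c ]
  [ A    0  ] [ lambda ] = [ b ]

Solving the linear system:
  x*      = (3, -0.875)
  lambda* = (6.125)
  f(x*)   = -0.0625

x* = (3, -0.875), lambda* = (6.125)


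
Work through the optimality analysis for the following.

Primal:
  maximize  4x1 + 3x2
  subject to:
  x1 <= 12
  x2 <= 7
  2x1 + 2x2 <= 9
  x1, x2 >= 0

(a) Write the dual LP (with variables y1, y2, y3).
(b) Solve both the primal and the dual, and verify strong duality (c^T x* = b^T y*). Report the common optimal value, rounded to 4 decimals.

The standard primal-dual pair for 'max c^T x s.t. A x <= b, x >= 0' is:
  Dual:  min b^T y  s.t.  A^T y >= c,  y >= 0.

So the dual LP is:
  minimize  12y1 + 7y2 + 9y3
  subject to:
    y1 + 2y3 >= 4
    y2 + 2y3 >= 3
    y1, y2, y3 >= 0

Solving the primal: x* = (4.5, 0).
  primal value c^T x* = 18.
Solving the dual: y* = (0, 0, 2).
  dual value b^T y* = 18.
Strong duality: c^T x* = b^T y*. Confirmed.

18


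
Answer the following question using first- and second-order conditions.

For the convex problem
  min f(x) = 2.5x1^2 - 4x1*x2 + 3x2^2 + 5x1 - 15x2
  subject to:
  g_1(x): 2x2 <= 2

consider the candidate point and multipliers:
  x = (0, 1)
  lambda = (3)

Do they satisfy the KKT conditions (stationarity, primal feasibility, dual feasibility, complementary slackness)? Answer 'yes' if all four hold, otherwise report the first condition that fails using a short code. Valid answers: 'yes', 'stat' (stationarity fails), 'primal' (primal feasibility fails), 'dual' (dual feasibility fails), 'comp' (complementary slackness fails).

Gradient of f: grad f(x) = Q x + c = (1, -9)
Constraint values g_i(x) = a_i^T x - b_i:
  g_1((0, 1)) = 0
Stationarity residual: grad f(x) + sum_i lambda_i a_i = (1, -3)
  -> stationarity FAILS
Primal feasibility (all g_i <= 0): OK
Dual feasibility (all lambda_i >= 0): OK
Complementary slackness (lambda_i * g_i(x) = 0 for all i): OK

Verdict: the first failing condition is stationarity -> stat.

stat


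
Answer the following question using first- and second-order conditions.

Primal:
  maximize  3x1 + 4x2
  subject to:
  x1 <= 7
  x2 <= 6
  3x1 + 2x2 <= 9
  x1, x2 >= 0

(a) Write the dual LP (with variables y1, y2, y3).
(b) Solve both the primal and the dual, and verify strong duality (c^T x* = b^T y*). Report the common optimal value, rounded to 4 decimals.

The standard primal-dual pair for 'max c^T x s.t. A x <= b, x >= 0' is:
  Dual:  min b^T y  s.t.  A^T y >= c,  y >= 0.

So the dual LP is:
  minimize  7y1 + 6y2 + 9y3
  subject to:
    y1 + 3y3 >= 3
    y2 + 2y3 >= 4
    y1, y2, y3 >= 0

Solving the primal: x* = (0, 4.5).
  primal value c^T x* = 18.
Solving the dual: y* = (0, 0, 2).
  dual value b^T y* = 18.
Strong duality: c^T x* = b^T y*. Confirmed.

18


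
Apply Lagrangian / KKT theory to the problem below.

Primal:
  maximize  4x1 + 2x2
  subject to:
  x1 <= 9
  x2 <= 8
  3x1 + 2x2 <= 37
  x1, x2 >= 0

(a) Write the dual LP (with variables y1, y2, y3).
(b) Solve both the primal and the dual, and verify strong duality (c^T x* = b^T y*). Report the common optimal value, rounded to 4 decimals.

The standard primal-dual pair for 'max c^T x s.t. A x <= b, x >= 0' is:
  Dual:  min b^T y  s.t.  A^T y >= c,  y >= 0.

So the dual LP is:
  minimize  9y1 + 8y2 + 37y3
  subject to:
    y1 + 3y3 >= 4
    y2 + 2y3 >= 2
    y1, y2, y3 >= 0

Solving the primal: x* = (9, 5).
  primal value c^T x* = 46.
Solving the dual: y* = (1, 0, 1).
  dual value b^T y* = 46.
Strong duality: c^T x* = b^T y*. Confirmed.

46


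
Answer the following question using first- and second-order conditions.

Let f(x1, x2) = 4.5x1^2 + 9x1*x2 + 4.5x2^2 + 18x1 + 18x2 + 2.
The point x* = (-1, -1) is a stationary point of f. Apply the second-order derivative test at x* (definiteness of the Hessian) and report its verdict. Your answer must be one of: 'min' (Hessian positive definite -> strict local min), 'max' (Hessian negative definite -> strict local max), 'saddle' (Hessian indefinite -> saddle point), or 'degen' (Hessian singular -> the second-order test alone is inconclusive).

Compute the Hessian H = grad^2 f:
  H = [[9, 9], [9, 9]]
Verify stationarity: grad f(x*) = H x* + g = (0, 0).
Eigenvalues of H: 0, 18.
H has a zero eigenvalue (singular; positive semidefinite but not definite), so H is neither positive definite, negative definite, nor indefinite. The second-order test alone is inconclusive -> degen.
(Indeed, f is constant along the null direction of H through x*, so x* is not a strict local extremum.)

degen


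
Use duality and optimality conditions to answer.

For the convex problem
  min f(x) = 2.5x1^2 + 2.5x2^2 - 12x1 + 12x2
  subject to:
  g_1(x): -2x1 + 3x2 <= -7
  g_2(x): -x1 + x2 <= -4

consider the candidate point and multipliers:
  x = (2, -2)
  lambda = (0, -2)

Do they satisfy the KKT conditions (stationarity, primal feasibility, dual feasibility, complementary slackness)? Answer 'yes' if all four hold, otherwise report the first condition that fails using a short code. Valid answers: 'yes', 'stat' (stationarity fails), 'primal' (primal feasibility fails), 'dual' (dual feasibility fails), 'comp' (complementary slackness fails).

Gradient of f: grad f(x) = Q x + c = (-2, 2)
Constraint values g_i(x) = a_i^T x - b_i:
  g_1((2, -2)) = -3
  g_2((2, -2)) = 0
Stationarity residual: grad f(x) + sum_i lambda_i a_i = (0, 0)
  -> stationarity OK
Primal feasibility (all g_i <= 0): OK
Dual feasibility (all lambda_i >= 0): FAILS
Complementary slackness (lambda_i * g_i(x) = 0 for all i): OK

Verdict: the first failing condition is dual_feasibility -> dual.

dual


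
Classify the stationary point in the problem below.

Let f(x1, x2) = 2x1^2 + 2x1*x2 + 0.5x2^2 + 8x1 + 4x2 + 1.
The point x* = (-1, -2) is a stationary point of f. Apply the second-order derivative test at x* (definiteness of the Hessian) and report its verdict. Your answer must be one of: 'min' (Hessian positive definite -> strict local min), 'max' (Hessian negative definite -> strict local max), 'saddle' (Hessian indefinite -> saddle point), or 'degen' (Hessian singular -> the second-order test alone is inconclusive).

Compute the Hessian H = grad^2 f:
  H = [[4, 2], [2, 1]]
Verify stationarity: grad f(x*) = H x* + g = (0, 0).
Eigenvalues of H: 0, 5.
H has a zero eigenvalue (singular; positive semidefinite but not definite), so H is neither positive definite, negative definite, nor indefinite. The second-order test alone is inconclusive -> degen.
(Indeed, f is constant along the null direction of H through x*, so x* is not a strict local extremum.)

degen


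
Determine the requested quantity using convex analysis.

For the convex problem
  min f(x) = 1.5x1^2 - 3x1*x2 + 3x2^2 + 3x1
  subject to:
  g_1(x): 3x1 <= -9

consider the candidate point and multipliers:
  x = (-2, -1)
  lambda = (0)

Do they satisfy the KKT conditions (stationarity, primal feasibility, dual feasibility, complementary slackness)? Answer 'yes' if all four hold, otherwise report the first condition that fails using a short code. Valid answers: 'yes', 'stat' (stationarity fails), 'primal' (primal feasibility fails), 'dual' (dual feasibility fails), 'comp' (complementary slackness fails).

Gradient of f: grad f(x) = Q x + c = (0, 0)
Constraint values g_i(x) = a_i^T x - b_i:
  g_1((-2, -1)) = 3
Stationarity residual: grad f(x) + sum_i lambda_i a_i = (0, 0)
  -> stationarity OK
Primal feasibility (all g_i <= 0): FAILS
Dual feasibility (all lambda_i >= 0): OK
Complementary slackness (lambda_i * g_i(x) = 0 for all i): OK

Verdict: the first failing condition is primal_feasibility -> primal.

primal


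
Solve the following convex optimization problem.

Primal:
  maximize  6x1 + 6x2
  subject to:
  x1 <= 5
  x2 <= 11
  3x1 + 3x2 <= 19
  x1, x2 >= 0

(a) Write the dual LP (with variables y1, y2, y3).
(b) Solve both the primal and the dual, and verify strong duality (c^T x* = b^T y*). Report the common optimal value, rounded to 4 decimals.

The standard primal-dual pair for 'max c^T x s.t. A x <= b, x >= 0' is:
  Dual:  min b^T y  s.t.  A^T y >= c,  y >= 0.

So the dual LP is:
  minimize  5y1 + 11y2 + 19y3
  subject to:
    y1 + 3y3 >= 6
    y2 + 3y3 >= 6
    y1, y2, y3 >= 0

Solving the primal: x* = (0, 6.3333).
  primal value c^T x* = 38.
Solving the dual: y* = (0, 0, 2).
  dual value b^T y* = 38.
Strong duality: c^T x* = b^T y*. Confirmed.

38


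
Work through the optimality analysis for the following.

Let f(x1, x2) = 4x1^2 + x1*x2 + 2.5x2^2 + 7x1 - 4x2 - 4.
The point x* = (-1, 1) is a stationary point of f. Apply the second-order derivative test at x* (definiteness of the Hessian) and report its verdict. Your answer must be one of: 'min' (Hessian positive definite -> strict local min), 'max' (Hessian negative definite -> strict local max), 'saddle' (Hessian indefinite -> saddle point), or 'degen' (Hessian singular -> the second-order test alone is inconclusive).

Compute the Hessian H = grad^2 f:
  H = [[8, 1], [1, 5]]
Verify stationarity: grad f(x*) = H x* + g = (0, 0).
Eigenvalues of H: 4.6972, 8.3028.
Both eigenvalues > 0, so H is positive definite -> x* is a strict local min.

min


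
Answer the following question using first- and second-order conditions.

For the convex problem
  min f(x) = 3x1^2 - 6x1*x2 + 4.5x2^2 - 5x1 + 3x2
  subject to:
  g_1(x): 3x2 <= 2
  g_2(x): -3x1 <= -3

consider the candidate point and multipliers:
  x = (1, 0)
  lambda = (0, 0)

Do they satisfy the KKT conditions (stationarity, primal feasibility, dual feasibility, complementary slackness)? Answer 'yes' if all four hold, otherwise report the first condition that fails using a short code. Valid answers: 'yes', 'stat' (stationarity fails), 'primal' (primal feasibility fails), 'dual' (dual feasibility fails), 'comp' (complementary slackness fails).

Gradient of f: grad f(x) = Q x + c = (1, -3)
Constraint values g_i(x) = a_i^T x - b_i:
  g_1((1, 0)) = -2
  g_2((1, 0)) = 0
Stationarity residual: grad f(x) + sum_i lambda_i a_i = (1, -3)
  -> stationarity FAILS
Primal feasibility (all g_i <= 0): OK
Dual feasibility (all lambda_i >= 0): OK
Complementary slackness (lambda_i * g_i(x) = 0 for all i): OK

Verdict: the first failing condition is stationarity -> stat.

stat


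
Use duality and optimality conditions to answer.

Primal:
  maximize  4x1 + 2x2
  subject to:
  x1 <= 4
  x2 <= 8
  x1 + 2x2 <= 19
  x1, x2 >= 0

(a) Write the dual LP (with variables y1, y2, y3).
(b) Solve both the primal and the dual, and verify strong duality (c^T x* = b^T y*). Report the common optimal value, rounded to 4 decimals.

The standard primal-dual pair for 'max c^T x s.t. A x <= b, x >= 0' is:
  Dual:  min b^T y  s.t.  A^T y >= c,  y >= 0.

So the dual LP is:
  minimize  4y1 + 8y2 + 19y3
  subject to:
    y1 + y3 >= 4
    y2 + 2y3 >= 2
    y1, y2, y3 >= 0

Solving the primal: x* = (4, 7.5).
  primal value c^T x* = 31.
Solving the dual: y* = (3, 0, 1).
  dual value b^T y* = 31.
Strong duality: c^T x* = b^T y*. Confirmed.

31


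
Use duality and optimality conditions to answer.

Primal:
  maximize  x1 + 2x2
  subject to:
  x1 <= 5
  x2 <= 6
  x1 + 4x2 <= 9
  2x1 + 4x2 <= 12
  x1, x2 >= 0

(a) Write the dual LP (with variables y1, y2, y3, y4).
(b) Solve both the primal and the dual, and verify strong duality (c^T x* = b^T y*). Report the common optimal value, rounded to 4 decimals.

The standard primal-dual pair for 'max c^T x s.t. A x <= b, x >= 0' is:
  Dual:  min b^T y  s.t.  A^T y >= c,  y >= 0.

So the dual LP is:
  minimize  5y1 + 6y2 + 9y3 + 12y4
  subject to:
    y1 + y3 + 2y4 >= 1
    y2 + 4y3 + 4y4 >= 2
    y1, y2, y3, y4 >= 0

Solving the primal: x* = (5, 0.5).
  primal value c^T x* = 6.
Solving the dual: y* = (0, 0, 0, 0.5).
  dual value b^T y* = 6.
Strong duality: c^T x* = b^T y*. Confirmed.

6


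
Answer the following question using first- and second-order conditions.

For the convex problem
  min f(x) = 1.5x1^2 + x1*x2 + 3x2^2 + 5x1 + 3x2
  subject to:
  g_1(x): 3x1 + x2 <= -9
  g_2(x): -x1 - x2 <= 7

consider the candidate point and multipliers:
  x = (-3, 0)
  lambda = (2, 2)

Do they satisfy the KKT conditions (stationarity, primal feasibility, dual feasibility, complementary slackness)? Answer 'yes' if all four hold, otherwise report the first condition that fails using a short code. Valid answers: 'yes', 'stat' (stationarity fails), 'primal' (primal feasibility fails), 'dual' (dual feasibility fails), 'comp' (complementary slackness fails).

Gradient of f: grad f(x) = Q x + c = (-4, 0)
Constraint values g_i(x) = a_i^T x - b_i:
  g_1((-3, 0)) = 0
  g_2((-3, 0)) = -4
Stationarity residual: grad f(x) + sum_i lambda_i a_i = (0, 0)
  -> stationarity OK
Primal feasibility (all g_i <= 0): OK
Dual feasibility (all lambda_i >= 0): OK
Complementary slackness (lambda_i * g_i(x) = 0 for all i): FAILS

Verdict: the first failing condition is complementary_slackness -> comp.

comp


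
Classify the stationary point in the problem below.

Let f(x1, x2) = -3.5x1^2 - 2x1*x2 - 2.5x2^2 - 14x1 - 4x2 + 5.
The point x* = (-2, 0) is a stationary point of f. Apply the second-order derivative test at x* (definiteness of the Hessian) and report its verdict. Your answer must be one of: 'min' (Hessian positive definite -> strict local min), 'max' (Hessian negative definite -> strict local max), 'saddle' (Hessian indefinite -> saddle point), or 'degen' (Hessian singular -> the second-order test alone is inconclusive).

Compute the Hessian H = grad^2 f:
  H = [[-7, -2], [-2, -5]]
Verify stationarity: grad f(x*) = H x* + g = (0, 0).
Eigenvalues of H: -8.2361, -3.7639.
Both eigenvalues < 0, so H is negative definite -> x* is a strict local max.

max


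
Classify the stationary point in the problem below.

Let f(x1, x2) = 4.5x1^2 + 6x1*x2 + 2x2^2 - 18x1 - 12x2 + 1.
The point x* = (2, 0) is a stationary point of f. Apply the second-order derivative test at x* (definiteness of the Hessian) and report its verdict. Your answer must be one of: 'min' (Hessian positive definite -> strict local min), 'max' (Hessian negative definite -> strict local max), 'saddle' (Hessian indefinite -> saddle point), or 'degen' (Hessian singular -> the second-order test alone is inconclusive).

Compute the Hessian H = grad^2 f:
  H = [[9, 6], [6, 4]]
Verify stationarity: grad f(x*) = H x* + g = (0, 0).
Eigenvalues of H: 0, 13.
H has a zero eigenvalue (singular; positive semidefinite but not definite), so H is neither positive definite, negative definite, nor indefinite. The second-order test alone is inconclusive -> degen.
(Indeed, f is constant along the null direction of H through x*, so x* is not a strict local extremum.)

degen


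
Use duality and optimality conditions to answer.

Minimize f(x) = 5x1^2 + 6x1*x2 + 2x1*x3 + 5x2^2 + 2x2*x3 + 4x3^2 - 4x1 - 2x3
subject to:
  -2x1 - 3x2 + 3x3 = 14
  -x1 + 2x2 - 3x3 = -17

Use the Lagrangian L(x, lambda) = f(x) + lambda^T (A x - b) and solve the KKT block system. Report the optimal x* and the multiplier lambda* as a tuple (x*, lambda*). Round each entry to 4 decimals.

Form the Lagrangian:
  L(x, lambda) = (1/2) x^T Q x + c^T x + lambda^T (A x - b)
Stationarity (grad_x L = 0): Q x + c + A^T lambda = 0.
Primal feasibility: A x = b.

This gives the KKT block system:
  [ Q   A^T ] [ x     ]   [-c ]
  [ A    0  ] [ lambda ] = [ b ]

Solving the linear system:
  x*      = (2.0528, -3.1585, 2.8768)
  lambda* = (-0.9789, 5.2887)
  f(x*)   = 44.8239

x* = (2.0528, -3.1585, 2.8768), lambda* = (-0.9789, 5.2887)


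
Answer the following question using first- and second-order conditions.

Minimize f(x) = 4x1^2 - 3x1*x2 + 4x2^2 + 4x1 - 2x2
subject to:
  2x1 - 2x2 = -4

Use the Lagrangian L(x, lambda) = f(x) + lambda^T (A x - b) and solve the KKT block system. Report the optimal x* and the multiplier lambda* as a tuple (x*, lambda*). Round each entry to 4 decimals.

Form the Lagrangian:
  L(x, lambda) = (1/2) x^T Q x + c^T x + lambda^T (A x - b)
Stationarity (grad_x L = 0): Q x + c + A^T lambda = 0.
Primal feasibility: A x = b.

This gives the KKT block system:
  [ Q   A^T ] [ x     ]   [-c ]
  [ A    0  ] [ lambda ] = [ b ]

Solving the linear system:
  x*      = (-1.2, 0.8)
  lambda* = (4)
  f(x*)   = 4.8

x* = (-1.2, 0.8), lambda* = (4)


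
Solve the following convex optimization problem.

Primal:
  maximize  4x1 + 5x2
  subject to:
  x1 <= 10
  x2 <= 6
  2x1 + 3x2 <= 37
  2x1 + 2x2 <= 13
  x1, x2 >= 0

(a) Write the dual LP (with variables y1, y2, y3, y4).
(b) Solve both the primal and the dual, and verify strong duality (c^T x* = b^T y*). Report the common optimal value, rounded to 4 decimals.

The standard primal-dual pair for 'max c^T x s.t. A x <= b, x >= 0' is:
  Dual:  min b^T y  s.t.  A^T y >= c,  y >= 0.

So the dual LP is:
  minimize  10y1 + 6y2 + 37y3 + 13y4
  subject to:
    y1 + 2y3 + 2y4 >= 4
    y2 + 3y3 + 2y4 >= 5
    y1, y2, y3, y4 >= 0

Solving the primal: x* = (0.5, 6).
  primal value c^T x* = 32.
Solving the dual: y* = (0, 1, 0, 2).
  dual value b^T y* = 32.
Strong duality: c^T x* = b^T y*. Confirmed.

32


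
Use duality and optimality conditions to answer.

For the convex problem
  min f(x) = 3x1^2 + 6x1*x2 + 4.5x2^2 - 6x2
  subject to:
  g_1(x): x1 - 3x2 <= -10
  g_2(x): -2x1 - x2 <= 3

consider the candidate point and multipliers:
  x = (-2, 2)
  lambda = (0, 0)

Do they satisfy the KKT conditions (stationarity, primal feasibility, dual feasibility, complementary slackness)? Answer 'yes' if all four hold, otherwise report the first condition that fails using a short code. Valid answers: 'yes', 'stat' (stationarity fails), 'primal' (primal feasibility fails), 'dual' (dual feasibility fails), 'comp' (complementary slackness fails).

Gradient of f: grad f(x) = Q x + c = (0, 0)
Constraint values g_i(x) = a_i^T x - b_i:
  g_1((-2, 2)) = 2
  g_2((-2, 2)) = -1
Stationarity residual: grad f(x) + sum_i lambda_i a_i = (0, 0)
  -> stationarity OK
Primal feasibility (all g_i <= 0): FAILS
Dual feasibility (all lambda_i >= 0): OK
Complementary slackness (lambda_i * g_i(x) = 0 for all i): OK

Verdict: the first failing condition is primal_feasibility -> primal.

primal


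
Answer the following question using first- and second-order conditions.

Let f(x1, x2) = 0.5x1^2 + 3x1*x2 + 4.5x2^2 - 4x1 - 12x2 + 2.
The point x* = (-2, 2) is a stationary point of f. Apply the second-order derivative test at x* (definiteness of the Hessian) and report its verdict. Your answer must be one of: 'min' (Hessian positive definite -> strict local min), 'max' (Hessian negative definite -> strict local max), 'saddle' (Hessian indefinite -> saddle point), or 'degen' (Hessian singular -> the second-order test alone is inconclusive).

Compute the Hessian H = grad^2 f:
  H = [[1, 3], [3, 9]]
Verify stationarity: grad f(x*) = H x* + g = (0, 0).
Eigenvalues of H: 0, 10.
H has a zero eigenvalue (singular; positive semidefinite but not definite), so H is neither positive definite, negative definite, nor indefinite. The second-order test alone is inconclusive -> degen.
(Indeed, f is constant along the null direction of H through x*, so x* is not a strict local extremum.)

degen


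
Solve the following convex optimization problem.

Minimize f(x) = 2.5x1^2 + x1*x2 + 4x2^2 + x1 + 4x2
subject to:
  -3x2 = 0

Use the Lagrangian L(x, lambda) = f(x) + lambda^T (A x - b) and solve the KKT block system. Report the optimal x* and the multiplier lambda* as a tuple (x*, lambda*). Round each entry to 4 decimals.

Form the Lagrangian:
  L(x, lambda) = (1/2) x^T Q x + c^T x + lambda^T (A x - b)
Stationarity (grad_x L = 0): Q x + c + A^T lambda = 0.
Primal feasibility: A x = b.

This gives the KKT block system:
  [ Q   A^T ] [ x     ]   [-c ]
  [ A    0  ] [ lambda ] = [ b ]

Solving the linear system:
  x*      = (-0.2, 0)
  lambda* = (1.2667)
  f(x*)   = -0.1

x* = (-0.2, 0), lambda* = (1.2667)


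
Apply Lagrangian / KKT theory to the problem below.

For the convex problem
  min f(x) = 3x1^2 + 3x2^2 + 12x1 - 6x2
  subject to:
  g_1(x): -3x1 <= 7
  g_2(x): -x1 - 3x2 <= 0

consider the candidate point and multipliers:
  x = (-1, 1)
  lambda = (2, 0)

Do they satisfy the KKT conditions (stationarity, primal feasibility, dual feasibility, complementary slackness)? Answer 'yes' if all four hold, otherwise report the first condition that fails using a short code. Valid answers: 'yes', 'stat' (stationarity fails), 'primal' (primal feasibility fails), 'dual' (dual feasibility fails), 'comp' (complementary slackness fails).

Gradient of f: grad f(x) = Q x + c = (6, 0)
Constraint values g_i(x) = a_i^T x - b_i:
  g_1((-1, 1)) = -4
  g_2((-1, 1)) = -2
Stationarity residual: grad f(x) + sum_i lambda_i a_i = (0, 0)
  -> stationarity OK
Primal feasibility (all g_i <= 0): OK
Dual feasibility (all lambda_i >= 0): OK
Complementary slackness (lambda_i * g_i(x) = 0 for all i): FAILS

Verdict: the first failing condition is complementary_slackness -> comp.

comp


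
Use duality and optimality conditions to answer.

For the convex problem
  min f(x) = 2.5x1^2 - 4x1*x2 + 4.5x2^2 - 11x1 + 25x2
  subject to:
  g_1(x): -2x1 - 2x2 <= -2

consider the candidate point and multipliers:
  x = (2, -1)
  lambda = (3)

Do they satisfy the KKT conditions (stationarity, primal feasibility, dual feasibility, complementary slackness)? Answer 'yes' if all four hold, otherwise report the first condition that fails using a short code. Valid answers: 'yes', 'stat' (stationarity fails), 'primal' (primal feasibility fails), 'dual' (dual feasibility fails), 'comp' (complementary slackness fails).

Gradient of f: grad f(x) = Q x + c = (3, 8)
Constraint values g_i(x) = a_i^T x - b_i:
  g_1((2, -1)) = 0
Stationarity residual: grad f(x) + sum_i lambda_i a_i = (-3, 2)
  -> stationarity FAILS
Primal feasibility (all g_i <= 0): OK
Dual feasibility (all lambda_i >= 0): OK
Complementary slackness (lambda_i * g_i(x) = 0 for all i): OK

Verdict: the first failing condition is stationarity -> stat.

stat


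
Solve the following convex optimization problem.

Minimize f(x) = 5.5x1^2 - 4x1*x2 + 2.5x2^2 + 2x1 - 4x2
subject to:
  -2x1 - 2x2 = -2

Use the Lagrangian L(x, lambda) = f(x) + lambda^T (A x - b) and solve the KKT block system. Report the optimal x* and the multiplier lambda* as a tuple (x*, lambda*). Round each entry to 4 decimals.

Form the Lagrangian:
  L(x, lambda) = (1/2) x^T Q x + c^T x + lambda^T (A x - b)
Stationarity (grad_x L = 0): Q x + c + A^T lambda = 0.
Primal feasibility: A x = b.

This gives the KKT block system:
  [ Q   A^T ] [ x     ]   [-c ]
  [ A    0  ] [ lambda ] = [ b ]

Solving the linear system:
  x*      = (0.125, 0.875)
  lambda* = (-0.0625)
  f(x*)   = -1.6875

x* = (0.125, 0.875), lambda* = (-0.0625)
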